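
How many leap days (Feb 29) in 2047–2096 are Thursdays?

Leap years in 2047–2096: 13 of them.
Feb 29 weekday advances by 5 (mod 7) from one leap year to the next four years later (or differs when a century non-leap intervenes).
Leap-day weekdays: 2048:Sat 2052:Thu✓ 2056:Tue 2060:Sun 2064:Fri 2068:Wed 2072:Mon 2076:Sat 2080:Thu✓ 2084:Tue 2088:Sun 2092:Fri 2096:Wed
Thursday: 2052, 2080 → 2.

2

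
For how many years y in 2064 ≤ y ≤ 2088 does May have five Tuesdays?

May has 31 days; it has five Tuesdays when Tuesday falls among the first (month-length − 28) days — i.e. when May 1 is one of Tuesday/Monday/Sunday.
May 1 by year: 2064:Thu 2065:Fri 2066:Sat 2067:Sun✓ 2068:Tue✓ 2069:Wed 2070:Thu 2071:Fri 2072:Sun✓ 2073:Mon✓ 2074:Tue✓ 2075:Wed 2076:Fri 2077:Sat 2078:Sun✓ 2079:Mon✓ 2080:Wed 2081:Thu 2082:Fri 2083:Sat 2084:Mon✓ 2085:Tue✓ 2086:Wed 2087:Thu 2088:Sat
Years with five Tuesdays: 2067, 2068, 2072, 2073, 2074, 2078, 2079, 2084, 2085 → 9.

9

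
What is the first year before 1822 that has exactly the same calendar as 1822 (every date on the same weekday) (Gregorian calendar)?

Two years share a calendar iff Jan 1 falls on the same weekday and both are leap or both are common. 1822: Jan 1 is Tuesday, common year.
1821: Jan 1 Monday, common
1820: Jan 1 Saturday, leap
1819: Jan 1 Friday, common
1818: Jan 1 Thursday, common
1817: Jan 1 Wednesday, common
1816: Jan 1 Monday, leap
1815: Jan 1 Sunday, common
1814: Jan 1 Saturday, common
1813: Jan 1 Friday, common
1812: Jan 1 Wednesday, leap
1811: Jan 1 Tuesday, common
1811 matches on both conditions.

1811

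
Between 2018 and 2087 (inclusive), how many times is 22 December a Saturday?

10

Track 22 December's weekday year by year (advancing +1, or +2 across a Feb 29):
  2018: Sat ✓  2019: Sun (+1)  2020: Tue (+2)  2021: Wed (+1)  2022: Thu (+1)
  2023: Fri (+1)  2024: Sun (+2)  2025: Mon (+1)  2026: Tue (+1)  2027: Wed (+1)
  2028: Fri (+2)  2029: Sat (+1) ✓  2030: Sun (+1)  2031: Mon (+1)  … (42 more years) …
  2074: Sat (+1) ✓  2075: Sun (+1)  2076: Tue (+2)  2077: Wed (+1)  2078: Thu (+1)
  2079: Fri (+1)  2080: Sun (+2)  2081: Mon (+1)  2082: Tue (+1)  2083: Wed (+1)
  2084: Fri (+2)  2085: Sat (+1) ✓  2086: Sun (+1)  2087: Mon (+1)
Saturday years: 2018, 2029, 2035, 2040, 2046, 2057, 2063, 2068, 2074, 2085 — 10 in total.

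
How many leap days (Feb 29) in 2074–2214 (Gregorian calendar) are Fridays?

Leap years in 2074–2214: 33 of them.
Feb 29 weekday advances by 5 (mod 7) from one leap year to the next four years later (or differs when a century non-leap intervenes).
Leap-day weekdays: 2076:Sat 2080:Thu 2084:Tue 2088:Sun 2092:Fri✓ 2096:Wed 2104:Fri✓ 2108:Wed 2112:Mon 2116:Sat 2120:Thu 2124:Tue 2128:Sun …(7 more)… 2160:Fri✓ 2164:Wed 2168:Mon 2172:Sat 2176:Thu 2180:Tue 2184:Sun 2188:Fri✓ 2192:Wed 2196:Mon 2204:Wed 2208:Mon 2212:Sat
Friday: 2092, 2104, 2132, 2160, 2188 → 5.

5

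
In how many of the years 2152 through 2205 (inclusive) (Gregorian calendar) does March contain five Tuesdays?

22

March has 31 days; it has five Tuesdays when Tuesday falls among the first (month-length − 28) days — i.e. when March 1 is one of Tuesday/Monday/Sunday.
March 1 by year: 2152:Wed 2153:Thu 2154:Fri 2155:Sat 2156:Mon✓ 2157:Tue✓ 2158:Wed 2159:Thu 2160:Sat 2161:Sun✓ 2162:Mon✓ 2163:Tue✓ 2164:Thu 2165:Fri 2166:Sat …(24 more)… 2191:Tue✓ 2192:Thu 2193:Fri 2194:Sat 2195:Sun✓ 2196:Tue✓ 2197:Wed 2198:Thu 2199:Fri 2200:Sat 2201:Sun✓ 2202:Mon✓ 2203:Tue✓ 2204:Thu 2205:Fri
Years with five Tuesdays: 2156, 2157, 2161, 2162, 2163, 2167, 2168, 2172, 2173, 2174, 2178, 2179, 2184, 2185, 2189, 2190, 2191, 2195, 2196, 2201, 2202, 2203 → 22.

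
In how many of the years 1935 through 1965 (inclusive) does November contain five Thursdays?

8

November has 30 days; it has five Thursdays when Thursday falls among the first (month-length − 28) days — i.e. when November 1 is one of Thursday/Wednesday.
November 1 by year: 1935:Fri 1936:Sun 1937:Mon 1938:Tue 1939:Wed✓ 1940:Fri 1941:Sat 1942:Sun 1943:Mon 1944:Wed✓ 1945:Thu✓ 1946:Fri 1947:Sat 1948:Mon 1949:Tue 1950:Wed✓ 1951:Thu✓ 1952:Sat 1953:Sun 1954:Mon 1955:Tue 1956:Thu✓ 1957:Fri 1958:Sat 1959:Sun 1960:Tue 1961:Wed✓ 1962:Thu✓ 1963:Fri 1964:Sun 1965:Mon
Years with five Thursdays: 1939, 1944, 1945, 1950, 1951, 1956, 1961, 1962 → 8.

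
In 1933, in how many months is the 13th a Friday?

2

Check the 13th of each month of 1933: Jan 13: Fri, Feb 13: Mon, Mar 13: Mon, Apr 13: Thu, May 13: Sat, Jun 13: Tue, Jul 13: Thu, Aug 13: Sun, Sep 13: Wed, Oct 13: Fri, Nov 13: Mon, Dec 13: Wed.
Friday occurs in January, October — 2 months.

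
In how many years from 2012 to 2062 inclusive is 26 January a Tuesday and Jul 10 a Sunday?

2

Check each year's weekday for 26 January and Jul 10:
  2012: Thu/Tue  2013: Sat/Wed  2014: Sun/Thu  2015: Mon/Fri  2016: Tue/Sun ✓  2017: Thu/Mon  2018: Fri/Tue  2019: Sat/Wed  2020: Sun/Fri  2021: Tue/Sat  2022: Wed/Sun  2023: Thu/Mon  2024: Fri/Wed  2025: Sun/Thu  …(23 more)…  2049: Tue/Sat  2050: Wed/Sun  2051: Thu/Mon  2052: Fri/Wed  2053: Sun/Thu  2054: Mon/Fri  2055: Tue/Sat  2056: Wed/Mon  2057: Fri/Tue  2058: Sat/Wed  2059: Sun/Thu  2060: Mon/Sat  2061: Wed/Sun  2062: Thu/Mon
Both conditions hold in: 2016, 2044 — 2.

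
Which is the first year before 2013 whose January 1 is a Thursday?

Jan 1 advances by 2 weekdays after a leap year and by 1 after a common year.
2013: Jan 1 is Tuesday.
2012: Sunday (leap)
2011: Saturday
2010: Friday
2009: Thursday
2009 begins on a Thursday

2009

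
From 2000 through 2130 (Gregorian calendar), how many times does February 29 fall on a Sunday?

5

Leap years in 2000–2130: 32 of them.
Feb 29 weekday advances by 5 (mod 7) from one leap year to the next four years later (or differs when a century non-leap intervenes).
Leap-day weekdays: 2000:Tue 2004:Sun✓ 2008:Fri 2012:Wed 2016:Mon 2020:Sat 2024:Thu 2028:Tue 2032:Sun✓ 2036:Fri 2040:Wed 2044:Mon 2048:Sat …(6 more)… 2076:Sat 2080:Thu 2084:Tue 2088:Sun✓ 2092:Fri 2096:Wed 2104:Fri 2108:Wed 2112:Mon 2116:Sat 2120:Thu 2124:Tue 2128:Sun✓
Sunday: 2004, 2032, 2060, 2088, 2128 → 5.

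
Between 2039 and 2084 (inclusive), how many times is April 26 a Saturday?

Track April 26's weekday year by year (advancing +1, or +2 across a Feb 29):
  2039: Tue  2040: Thu (+2)  2041: Fri (+1)  2042: Sat (+1) ✓  2043: Sun (+1)
  2044: Tue (+2)  2045: Wed (+1)  2046: Thu (+1)  2047: Fri (+1)  2048: Sun (+2)
  2049: Mon (+1)  2050: Tue (+1)  2051: Wed (+1)  2052: Fri (+2)  … (18 more years) …
  2071: Sun (+1)  2072: Tue (+2)  2073: Wed (+1)  2074: Thu (+1)  2075: Fri (+1)
  2076: Sun (+2)  2077: Mon (+1)  2078: Tue (+1)  2079: Wed (+1)  2080: Fri (+2)
  2081: Sat (+1) ✓  2082: Sun (+1)  2083: Mon (+1)  2084: Wed (+2)
Saturday years: 2042, 2053, 2059, 2064, 2070, 2081 — 6 in total.

6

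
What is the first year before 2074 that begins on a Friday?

Jan 1 advances by 2 weekdays after a leap year and by 1 after a common year.
2074: Jan 1 is Monday.
2073: Sunday
2072: Friday (leap)
2072 begins on a Friday

2072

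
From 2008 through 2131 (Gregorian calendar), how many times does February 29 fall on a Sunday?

4

Leap years in 2008–2131: 30 of them.
Feb 29 weekday advances by 5 (mod 7) from one leap year to the next four years later (or differs when a century non-leap intervenes).
Leap-day weekdays: 2008:Fri 2012:Wed 2016:Mon 2020:Sat 2024:Thu 2028:Tue 2032:Sun✓ 2036:Fri 2040:Wed 2044:Mon 2048:Sat 2052:Thu 2056:Tue …(4 more)… 2076:Sat 2080:Thu 2084:Tue 2088:Sun✓ 2092:Fri 2096:Wed 2104:Fri 2108:Wed 2112:Mon 2116:Sat 2120:Thu 2124:Tue 2128:Sun✓
Sunday: 2032, 2060, 2088, 2128 → 4.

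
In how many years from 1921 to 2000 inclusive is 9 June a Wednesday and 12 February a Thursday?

2

Check each year's weekday for 9 June and 12 February:
  1921: Thu/Sat  1922: Fri/Sun  1923: Sat/Mon  1924: Mon/Tue  1925: Tue/Thu  1926: Wed/Fri  1927: Thu/Sat  1928: Sat/Sun  1929: Sun/Tue  1930: Mon/Wed  1931: Tue/Thu  1932: Thu/Fri  1933: Fri/Sun  1934: Sat/Mon  …(52 more)…  1987: Tue/Thu  1988: Thu/Fri  1989: Fri/Sun  1990: Sat/Mon  1991: Sun/Tue  1992: Tue/Wed  1993: Wed/Fri  1994: Thu/Sat  1995: Fri/Sun  1996: Sun/Mon  1997: Mon/Wed  1998: Tue/Thu  1999: Wed/Fri  2000: Fri/Sat
Both conditions hold in: 1948, 1976 — 2.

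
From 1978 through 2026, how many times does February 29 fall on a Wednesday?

Leap years in 1978–2026: 12 of them.
Feb 29 weekday advances by 5 (mod 7) from one leap year to the next four years later (or differs when a century non-leap intervenes).
Leap-day weekdays: 1980:Fri 1984:Wed✓ 1988:Mon 1992:Sat 1996:Thu 2000:Tue 2004:Sun 2008:Fri 2012:Wed✓ 2016:Mon 2020:Sat 2024:Thu
Wednesday: 1984, 2012 → 2.

2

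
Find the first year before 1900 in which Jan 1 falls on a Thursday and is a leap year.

1880

Jan 1 advances by 2 weekdays after a leap year and by 1 after a common year.
1900: Jan 1 is Monday.
1899: Sunday
1898: Saturday
1897: Friday
1896: Wednesday (leap)
1895: Tuesday
1894: Monday
1893: Sunday
1892: Friday (leap)
1891: Thursday
1890: Wednesday
1889: Tuesday
1888: Sunday (leap)
1887: Saturday
1886: Friday
1885: Thursday
1884: Tuesday (leap)
1883: Monday
1882: Sunday
1881: Saturday
1880: Thursday (leap)
1880 begins on a Thursday and is a leap year.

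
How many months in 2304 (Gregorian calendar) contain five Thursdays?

A month of length L has five Thursdays iff its first Thursday is on day ≤ L−28 (so day 1–3 in a 31-day month, 1–2 in a 30-day month, day 1 in a leap February).
Checking each month of 2304: Jan starts Fri (31d); Feb starts Mon (29d); Mar starts Tue (31d) ✓; Apr starts Fri (30d); May starts Sun (31d); Jun starts Wed (30d) ✓; Jul starts Fri (31d); Aug starts Mon (31d); Sep starts Thu (30d) ✓; Oct starts Sat (31d); Nov starts Tue (30d); Dec starts Thu (31d) ✓.
Five-Thursday months: March, June, September, December → 4.

4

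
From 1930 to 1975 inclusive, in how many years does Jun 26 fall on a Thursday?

Track Jun 26's weekday year by year (advancing +1, or +2 across a Feb 29):
  1930: Thu ✓  1931: Fri (+1)  1932: Sun (+2)  1933: Mon (+1)  1934: Tue (+1)
  1935: Wed (+1)  1936: Fri (+2)  1937: Sat (+1)  1938: Sun (+1)  1939: Mon (+1)
  1940: Wed (+2)  1941: Thu (+1) ✓  1942: Fri (+1)  1943: Sat (+1)  … (18 more years) …
  1962: Tue (+1)  1963: Wed (+1)  1964: Fri (+2)  1965: Sat (+1)  1966: Sun (+1)
  1967: Mon (+1)  1968: Wed (+2)  1969: Thu (+1) ✓  1970: Fri (+1)  1971: Sat (+1)
  1972: Mon (+2)  1973: Tue (+1)  1974: Wed (+1)  1975: Thu (+1) ✓
Thursday years: 1930, 1941, 1947, 1952, 1958, 1969, 1975 — 7 in total.

7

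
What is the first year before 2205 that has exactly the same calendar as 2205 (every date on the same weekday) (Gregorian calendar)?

2199

Two years share a calendar iff Jan 1 falls on the same weekday and both are leap or both are common. 2205: Jan 1 is Tuesday, common year.
2204: Jan 1 Sunday, leap
2203: Jan 1 Saturday, common
2202: Jan 1 Friday, common
2201: Jan 1 Thursday, common
2200: Jan 1 Wednesday, common
2199: Jan 1 Tuesday, common
2199 matches on both conditions.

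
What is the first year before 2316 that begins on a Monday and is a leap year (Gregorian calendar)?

Jan 1 advances by 2 weekdays after a leap year and by 1 after a common year.
2316: Jan 1 is Saturday (leap).
2315: Friday
2314: Thursday
2313: Wednesday
2312: Monday (leap)
2312 begins on a Monday and is a leap year.

2312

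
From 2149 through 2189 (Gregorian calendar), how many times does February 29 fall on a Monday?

Leap years in 2149–2189: 10 of them.
Feb 29 weekday advances by 5 (mod 7) from one leap year to the next four years later (or differs when a century non-leap intervenes).
Leap-day weekdays: 2152:Tue 2156:Sun 2160:Fri 2164:Wed 2168:Mon✓ 2172:Sat 2176:Thu 2180:Tue 2184:Sun 2188:Fri
Monday: 2168 → 1.

1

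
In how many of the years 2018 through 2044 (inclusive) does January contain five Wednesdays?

January has 31 days; it has five Wednesdays when Wednesday falls among the first (month-length − 28) days — i.e. when January 1 is one of Wednesday/Tuesday/Monday.
January 1 by year: 2018:Mon✓ 2019:Tue✓ 2020:Wed✓ 2021:Fri 2022:Sat 2023:Sun 2024:Mon✓ 2025:Wed✓ 2026:Thu 2027:Fri 2028:Sat 2029:Mon✓ 2030:Tue✓ 2031:Wed✓ 2032:Thu 2033:Sat 2034:Sun 2035:Mon✓ 2036:Tue✓ 2037:Thu 2038:Fri 2039:Sat 2040:Sun 2041:Tue✓ 2042:Wed✓ 2043:Thu 2044:Fri
Years with five Wednesdays: 2018, 2019, 2020, 2024, 2025, 2029, 2030, 2031, 2035, 2036, 2041, 2042 → 12.

12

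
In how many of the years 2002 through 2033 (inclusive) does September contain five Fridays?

September has 30 days; it has five Fridays when Friday falls among the first (month-length − 28) days — i.e. when September 1 is one of Friday/Thursday.
September 1 by year: 2002:Sun 2003:Mon 2004:Wed 2005:Thu✓ 2006:Fri✓ 2007:Sat 2008:Mon 2009:Tue 2010:Wed 2011:Thu✓ 2012:Sat 2013:Sun 2014:Mon 2015:Tue 2016:Thu✓ 2017:Fri✓ 2018:Sat 2019:Sun 2020:Tue 2021:Wed 2022:Thu✓ 2023:Fri✓ 2024:Sun 2025:Mon 2026:Tue 2027:Wed 2028:Fri✓ 2029:Sat 2030:Sun 2031:Mon 2032:Wed 2033:Thu✓
Years with five Fridays: 2005, 2006, 2011, 2016, 2017, 2022, 2023, 2028, 2033 → 9.

9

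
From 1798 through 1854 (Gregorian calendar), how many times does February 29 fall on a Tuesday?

Leap years in 1798–1854: 13 of them.
Feb 29 weekday advances by 5 (mod 7) from one leap year to the next four years later (or differs when a century non-leap intervenes).
Leap-day weekdays: 1804:Wed 1808:Mon 1812:Sat 1816:Thu 1820:Tue✓ 1824:Sun 1828:Fri 1832:Wed 1836:Mon 1840:Sat 1844:Thu 1848:Tue✓ 1852:Sun
Tuesday: 1820, 1848 → 2.

2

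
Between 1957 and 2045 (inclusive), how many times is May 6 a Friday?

Track May 6's weekday year by year (advancing +1, or +2 across a Feb 29):
  1957: Mon  1958: Tue (+1)  1959: Wed (+1)  1960: Fri (+2) ✓  1961: Sat (+1)
  1962: Sun (+1)  1963: Mon (+1)  1964: Wed (+2)  1965: Thu (+1)  1966: Fri (+1) ✓
  1967: Sat (+1)  1968: Mon (+2)  1969: Tue (+1)  1970: Wed (+1)  … (61 more years) …
  2032: Thu (+2)  2033: Fri (+1) ✓  2034: Sat (+1)  2035: Sun (+1)  2036: Tue (+2)
  2037: Wed (+1)  2038: Thu (+1)  2039: Fri (+1) ✓  2040: Sun (+2)  2041: Mon (+1)
  2042: Tue (+1)  2043: Wed (+1)  2044: Fri (+2) ✓  2045: Sat (+1)
Friday years: 1960, 1966, 1977, 1983, 1988, 1994, 2005, 2011, 2016, 2022, 2033, 2039, 2044 — 13 in total.

13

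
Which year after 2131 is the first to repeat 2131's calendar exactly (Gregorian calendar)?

Two years share a calendar iff Jan 1 falls on the same weekday and both are leap or both are common. 2131: Jan 1 is Monday, common year.
2132: Jan 1 Tuesday, leap
2133: Jan 1 Thursday, common
2134: Jan 1 Friday, common
2135: Jan 1 Saturday, common
2136: Jan 1 Sunday, leap
2137: Jan 1 Tuesday, common
2138: Jan 1 Wednesday, common
2139: Jan 1 Thursday, common
2140: Jan 1 Friday, leap
2141: Jan 1 Sunday, common
2142: Jan 1 Monday, common
2142 matches on both conditions.

2142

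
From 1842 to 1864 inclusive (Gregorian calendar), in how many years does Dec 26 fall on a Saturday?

Track Dec 26's weekday year by year (advancing +1, or +2 across a Feb 29):
  1842: Mon  1843: Tue (+1)  1844: Thu (+2)  1845: Fri (+1)  1846: Sat (+1) ✓
  1847: Sun (+1)  1848: Tue (+2)  1849: Wed (+1)  1850: Thu (+1)  1851: Fri (+1)
  1852: Sun (+2)  1853: Mon (+1)  1854: Tue (+1)  1855: Wed (+1)  1856: Fri (+2)
  1857: Sat (+1) ✓  1858: Sun (+1)  1859: Mon (+1)  1860: Wed (+2)  1861: Thu (+1)
  1862: Fri (+1)  1863: Sat (+1) ✓  1864: Mon (+2)
Saturday years: 1846, 1857, 1863 — 3 in total.

3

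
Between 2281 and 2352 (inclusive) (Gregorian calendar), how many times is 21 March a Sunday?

9

Track 21 March's weekday year by year (advancing +1, or +2 across a Feb 29):
  2281: Mon  2282: Tue (+1)  2283: Wed (+1)  2284: Fri (+2)  2285: Sat (+1)
  2286: Sun (+1) ✓  2287: Mon (+1)  2288: Wed (+2)  2289: Thu (+1)  2290: Fri (+1)
  2291: Sat (+1)  2292: Mon (+2)  2293: Tue (+1)  2294: Wed (+1)  … (44 more years) …
  2339: Tue (+1)  2340: Thu (+2)  2341: Fri (+1)  2342: Sat (+1)  2343: Sun (+1) ✓
  2344: Tue (+2)  2345: Wed (+1)  2346: Thu (+1)  2347: Fri (+1)  2348: Sun (+2) ✓
  2349: Mon (+1)  2350: Tue (+1)  2351: Wed (+1)  2352: Fri (+2)
Sunday years: 2286, 2297, 2309, 2315, 2320, 2326, 2337, 2343, 2348 — 9 in total.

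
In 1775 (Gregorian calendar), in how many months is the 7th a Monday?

Check the 7th of each month of 1775: Jan 7: Sat, Feb 7: Tue, Mar 7: Tue, Apr 7: Fri, May 7: Sun, Jun 7: Wed, Jul 7: Fri, Aug 7: Mon, Sep 7: Thu, Oct 7: Sat, Nov 7: Tue, Dec 7: Thu.
Monday occurs in August — 1 month.

1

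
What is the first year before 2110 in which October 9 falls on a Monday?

From one year to the next, a fixed date's weekday advances by 1, or by 2 when a Feb 29 lies between the two dates.
2110: October 9 is Thursday.
2109: Wednesday (−1)
2108: Tuesday (−1)
2107: Sunday (−2)
2106: Saturday (−1)
2105: Friday (−1)
2104: Thursday (−1)
2103: Tuesday (−2)
2102: Monday (−1)
October 9 falls on a Monday in 2102.

2102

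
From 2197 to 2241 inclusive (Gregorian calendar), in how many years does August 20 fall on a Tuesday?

Track August 20's weekday year by year (advancing +1, or +2 across a Feb 29):
  2197: Sun  2198: Mon (+1)  2199: Tue (+1) ✓  2200: Wed (+1)  2201: Thu (+1)
  2202: Fri (+1)  2203: Sat (+1)  2204: Mon (+2)  2205: Tue (+1) ✓  2206: Wed (+1)
  2207: Thu (+1)  2208: Sat (+2)  2209: Sun (+1)  2210: Mon (+1)  … (17 more years) …
  2228: Wed (+2)  2229: Thu (+1)  2230: Fri (+1)  2231: Sat (+1)  2232: Mon (+2)
  2233: Tue (+1) ✓  2234: Wed (+1)  2235: Thu (+1)  2236: Sat (+2)  2237: Sun (+1)
  2238: Mon (+1)  2239: Tue (+1) ✓  2240: Thu (+2)  2241: Fri (+1)
Tuesday years: 2199, 2205, 2211, 2216, 2222, 2233, 2239 — 7 in total.

7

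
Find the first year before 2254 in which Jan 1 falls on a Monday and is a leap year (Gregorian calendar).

Jan 1 advances by 2 weekdays after a leap year and by 1 after a common year.
2254: Jan 1 is Sunday.
2253: Saturday
2252: Thursday (leap)
2251: Wednesday
2250: Tuesday
2249: Monday
2248: Saturday (leap)
2247: Friday
2246: Thursday
2245: Wednesday
2244: Monday (leap)
2244 begins on a Monday and is a leap year.

2244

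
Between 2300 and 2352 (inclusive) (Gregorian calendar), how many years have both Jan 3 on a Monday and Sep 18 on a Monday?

2

Check each year's weekday for Jan 3 and Sep 18:
  2300: Wed/Tue  2301: Thu/Wed  2302: Fri/Thu  2303: Sat/Fri  2304: Sun/Sun  2305: Tue/Mon  2306: Wed/Tue  2307: Thu/Wed  2308: Fri/Fri  2309: Sun/Sat  2310: Mon/Sun  2311: Tue/Mon  2312: Wed/Wed  2313: Fri/Thu  …(25 more)…  2339: Tue/Mon  2340: Wed/Wed  2341: Fri/Thu  2342: Sat/Fri  2343: Sun/Sat  2344: Mon/Mon ✓  2345: Wed/Tue  2346: Thu/Wed  2347: Fri/Thu  2348: Sat/Sat  2349: Mon/Sun  2350: Tue/Mon  2351: Wed/Tue  2352: Thu/Thu
Both conditions hold in: 2316, 2344 — 2.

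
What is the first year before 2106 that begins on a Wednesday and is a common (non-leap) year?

Jan 1 advances by 2 weekdays after a leap year and by 1 after a common year.
2106: Jan 1 is Friday.
2105: Thursday
2104: Tuesday (leap)
2103: Monday
2102: Sunday
2101: Saturday
2100: Friday
2099: Thursday
2098: Wednesday
2098 begins on a Wednesday and is a common year.

2098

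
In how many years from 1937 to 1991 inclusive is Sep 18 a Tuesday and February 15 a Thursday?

Check each year's weekday for Sep 18 and February 15:
  1937: Sat/Mon  1938: Sun/Tue  1939: Mon/Wed  1940: Wed/Thu  1941: Thu/Sat  1942: Fri/Sun  1943: Sat/Mon  1944: Mon/Tue  1945: Tue/Thu ✓  1946: Wed/Fri  1947: Thu/Sat  1948: Sat/Sun  1949: Sun/Tue  1950: Mon/Wed  …(27 more)…  1978: Mon/Wed  1979: Tue/Thu ✓  1980: Thu/Fri  1981: Fri/Sun  1982: Sat/Mon  1983: Sun/Tue  1984: Tue/Wed  1985: Wed/Fri  1986: Thu/Sat  1987: Fri/Sun  1988: Sun/Mon  1989: Mon/Wed  1990: Tue/Thu ✓  1991: Wed/Fri
Both conditions hold in: 1945, 1951, 1962, 1973, 1979, 1990 — 6.

6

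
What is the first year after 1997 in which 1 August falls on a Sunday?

From one year to the next, a fixed date's weekday advances by 1, or by 2 when a Feb 29 lies between the two dates.
1997: August 1 is Friday.
1998: Saturday (+1)
1999: Sunday (+1)
1 August falls on a Sunday in 1999.

1999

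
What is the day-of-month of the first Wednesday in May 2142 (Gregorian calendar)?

2

May 1, 2142 is a Tuesday, so the first Wednesday is the 2nd.
The first Wednesday is 2 + 0 = 2.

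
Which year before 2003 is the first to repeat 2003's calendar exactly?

1997

Two years share a calendar iff Jan 1 falls on the same weekday and both are leap or both are common. 2003: Jan 1 is Wednesday, common year.
2002: Jan 1 Tuesday, common
2001: Jan 1 Monday, common
2000: Jan 1 Saturday, leap
1999: Jan 1 Friday, common
1998: Jan 1 Thursday, common
1997: Jan 1 Wednesday, common
1997 matches on both conditions.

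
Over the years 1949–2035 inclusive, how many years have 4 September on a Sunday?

13

Track 4 September's weekday year by year (advancing +1, or +2 across a Feb 29):
  1949: Sun ✓  1950: Mon (+1)  1951: Tue (+1)  1952: Thu (+2)  1953: Fri (+1)
  1954: Sat (+1)  1955: Sun (+1) ✓  1956: Tue (+2)  1957: Wed (+1)  1958: Thu (+1)
  1959: Fri (+1)  1960: Sun (+2) ✓  1961: Mon (+1)  1962: Tue (+1)  … (59 more years) …
  2022: Sun (+1) ✓  2023: Mon (+1)  2024: Wed (+2)  2025: Thu (+1)  2026: Fri (+1)
  2027: Sat (+1)  2028: Mon (+2)  2029: Tue (+1)  2030: Wed (+1)  2031: Thu (+1)
  2032: Sat (+2)  2033: Sun (+1) ✓  2034: Mon (+1)  2035: Tue (+1)
Sunday years: 1949, 1955, 1960, 1966, 1977, 1983, 1988, 1994, 2005, 2011, 2016, 2022, 2033 — 13 in total.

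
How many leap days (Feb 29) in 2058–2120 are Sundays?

2

Leap years in 2058–2120: 15 of them.
Feb 29 weekday advances by 5 (mod 7) from one leap year to the next four years later (or differs when a century non-leap intervenes).
Leap-day weekdays: 2060:Sun✓ 2064:Fri 2068:Wed 2072:Mon 2076:Sat 2080:Thu 2084:Tue 2088:Sun✓ 2092:Fri 2096:Wed 2104:Fri 2108:Wed 2112:Mon 2116:Sat 2120:Thu
Sunday: 2060, 2088 → 2.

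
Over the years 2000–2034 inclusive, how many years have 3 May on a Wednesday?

6

Track 3 May's weekday year by year (advancing +1, or +2 across a Feb 29):
  2000: Wed ✓  2001: Thu (+1)  2002: Fri (+1)  2003: Sat (+1)  2004: Mon (+2)
  2005: Tue (+1)  2006: Wed (+1) ✓  2007: Thu (+1)  2008: Sat (+2)  2009: Sun (+1)
  2010: Mon (+1)  2011: Tue (+1)  2012: Thu (+2)  2013: Fri (+1)  … (7 more years) …
  2021: Mon (+1)  2022: Tue (+1)  2023: Wed (+1) ✓  2024: Fri (+2)  2025: Sat (+1)
  2026: Sun (+1)  2027: Mon (+1)  2028: Wed (+2) ✓  2029: Thu (+1)  2030: Fri (+1)
  2031: Sat (+1)  2032: Mon (+2)  2033: Tue (+1)  2034: Wed (+1) ✓
Wednesday years: 2000, 2006, 2017, 2023, 2028, 2034 — 6 in total.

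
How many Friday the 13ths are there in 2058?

Check the 13th of each month of 2058: Jan 13: Sun, Feb 13: Wed, Mar 13: Wed, Apr 13: Sat, May 13: Mon, Jun 13: Thu, Jul 13: Sat, Aug 13: Tue, Sep 13: Fri, Oct 13: Sun, Nov 13: Wed, Dec 13: Fri.
Friday occurs in September, December — 2 months.

2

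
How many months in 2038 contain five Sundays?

A month of length L has five Sundays iff its first Sunday is on day ≤ L−28 (so day 1–3 in a 31-day month, 1–2 in a 30-day month, day 1 in a leap February).
Checking each month of 2038: Jan starts Fri (31d) ✓; Feb starts Mon (28d); Mar starts Mon (31d); Apr starts Thu (30d); May starts Sat (31d) ✓; Jun starts Tue (30d); Jul starts Thu (31d); Aug starts Sun (31d) ✓; Sep starts Wed (30d); Oct starts Fri (31d) ✓; Nov starts Mon (30d); Dec starts Wed (31d).
Five-Sunday months: January, May, August, October → 4.

4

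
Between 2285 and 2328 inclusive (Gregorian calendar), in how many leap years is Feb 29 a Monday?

2

Leap years in 2285–2328: 10 of them.
Feb 29 weekday advances by 5 (mod 7) from one leap year to the next four years later (or differs when a century non-leap intervenes).
Leap-day weekdays: 2288:Wed 2292:Mon✓ 2296:Sat 2304:Mon✓ 2308:Sat 2312:Thu 2316:Tue 2320:Sun 2324:Fri 2328:Wed
Monday: 2292, 2304 → 2.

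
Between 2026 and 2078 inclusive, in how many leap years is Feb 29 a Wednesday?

Leap years in 2026–2078: 13 of them.
Feb 29 weekday advances by 5 (mod 7) from one leap year to the next four years later (or differs when a century non-leap intervenes).
Leap-day weekdays: 2028:Tue 2032:Sun 2036:Fri 2040:Wed✓ 2044:Mon 2048:Sat 2052:Thu 2056:Tue 2060:Sun 2064:Fri 2068:Wed✓ 2072:Mon 2076:Sat
Wednesday: 2040, 2068 → 2.

2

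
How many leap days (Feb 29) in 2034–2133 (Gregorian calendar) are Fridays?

5

Leap years in 2034–2133: 24 of them.
Feb 29 weekday advances by 5 (mod 7) from one leap year to the next four years later (or differs when a century non-leap intervenes).
Leap-day weekdays: 2036:Fri✓ 2040:Wed 2044:Mon 2048:Sat 2052:Thu 2056:Tue 2060:Sun 2064:Fri✓ 2068:Wed 2072:Mon 2076:Sat 2080:Thu 2084:Tue 2088:Sun 2092:Fri✓ 2096:Wed 2104:Fri✓ 2108:Wed 2112:Mon 2116:Sat 2120:Thu 2124:Tue 2128:Sun 2132:Fri✓
Friday: 2036, 2064, 2092, 2104, 2132 → 5.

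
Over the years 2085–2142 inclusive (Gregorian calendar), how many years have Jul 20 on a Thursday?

Track Jul 20's weekday year by year (advancing +1, or +2 across a Feb 29):
  2085: Fri  2086: Sat (+1)  2087: Sun (+1)  2088: Tue (+2)  2089: Wed (+1)
  2090: Thu (+1) ✓  2091: Fri (+1)  2092: Sun (+2)  2093: Mon (+1)  2094: Tue (+1)
  2095: Wed (+1)  2096: Fri (+2)  2097: Sat (+1)  2098: Sun (+1)  … (30 more years) …
  2129: Wed (+1)  2130: Thu (+1) ✓  2131: Fri (+1)  2132: Sun (+2)  2133: Mon (+1)
  2134: Tue (+1)  2135: Wed (+1)  2136: Fri (+2)  2137: Sat (+1)  2138: Sun (+1)
  2139: Mon (+1)  2140: Wed (+2)  2141: Thu (+1) ✓  2142: Fri (+1)
Thursday years: 2090, 2102, 2113, 2119, 2124, 2130, 2141 — 7 in total.

7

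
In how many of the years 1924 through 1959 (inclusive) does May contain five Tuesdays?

14

May has 31 days; it has five Tuesdays when Tuesday falls among the first (month-length − 28) days — i.e. when May 1 is one of Tuesday/Monday/Sunday.
May 1 by year: 1924:Thu 1925:Fri 1926:Sat 1927:Sun✓ 1928:Tue✓ 1929:Wed 1930:Thu 1931:Fri 1932:Sun✓ 1933:Mon✓ 1934:Tue✓ 1935:Wed 1936:Fri 1937:Sat 1938:Sun✓ …(6 more)… 1945:Tue✓ 1946:Wed 1947:Thu 1948:Sat 1949:Sun✓ 1950:Mon✓ 1951:Tue✓ 1952:Thu 1953:Fri 1954:Sat 1955:Sun✓ 1956:Tue✓ 1957:Wed 1958:Thu 1959:Fri
Years with five Tuesdays: 1927, 1928, 1932, 1933, 1934, 1938, 1939, 1944, 1945, 1949, 1950, 1951, 1955, 1956 → 14.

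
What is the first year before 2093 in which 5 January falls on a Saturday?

2092

From one year to the next, a fixed date's weekday advances by 1, or by 2 when a Feb 29 lies between the two dates.
2093: January 5 is Monday.
2092: Saturday (−2)
5 January falls on a Saturday in 2092.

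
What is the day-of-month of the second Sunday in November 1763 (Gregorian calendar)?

13

November 1, 1763 is a Tuesday, so the first Sunday is the 6th.
The second Sunday is 6 + 7 = 13.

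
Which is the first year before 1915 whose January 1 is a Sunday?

Jan 1 advances by 2 weekdays after a leap year and by 1 after a common year.
1915: Jan 1 is Friday.
1914: Thursday
1913: Wednesday
1912: Monday (leap)
1911: Sunday
1911 begins on a Sunday

1911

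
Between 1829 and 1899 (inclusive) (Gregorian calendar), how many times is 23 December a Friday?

Track 23 December's weekday year by year (advancing +1, or +2 across a Feb 29):
  1829: Wed  1830: Thu (+1)  1831: Fri (+1) ✓  1832: Sun (+2)  1833: Mon (+1)
  1834: Tue (+1)  1835: Wed (+1)  1836: Fri (+2) ✓  1837: Sat (+1)  1838: Sun (+1)
  1839: Mon (+1)  1840: Wed (+2)  1841: Thu (+1)  1842: Fri (+1) ✓  … (43 more years) …
  1886: Thu (+1)  1887: Fri (+1) ✓  1888: Sun (+2)  1889: Mon (+1)  1890: Tue (+1)
  1891: Wed (+1)  1892: Fri (+2) ✓  1893: Sat (+1)  1894: Sun (+1)  1895: Mon (+1)
  1896: Wed (+2)  1897: Thu (+1)  1898: Fri (+1) ✓  1899: Sat (+1)
Friday years: 1831, 1836, 1842, 1853, 1859, 1864, 1870, 1881, 1887, 1892, 1898 — 11 in total.

11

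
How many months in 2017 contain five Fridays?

4

A month of length L has five Fridays iff its first Friday is on day ≤ L−28 (so day 1–3 in a 31-day month, 1–2 in a 30-day month, day 1 in a leap February).
Checking each month of 2017: Jan starts Sun (31d); Feb starts Wed (28d); Mar starts Wed (31d) ✓; Apr starts Sat (30d); May starts Mon (31d); Jun starts Thu (30d) ✓; Jul starts Sat (31d); Aug starts Tue (31d); Sep starts Fri (30d) ✓; Oct starts Sun (31d); Nov starts Wed (30d); Dec starts Fri (31d) ✓.
Five-Friday months: March, June, September, December → 4.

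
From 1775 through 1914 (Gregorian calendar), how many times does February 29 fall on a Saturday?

5

Leap years in 1775–1914: 33 of them.
Feb 29 weekday advances by 5 (mod 7) from one leap year to the next four years later (or differs when a century non-leap intervenes).
Leap-day weekdays: 1776:Thu 1780:Tue 1784:Sun 1788:Fri 1792:Wed 1796:Mon 1804:Wed 1808:Mon 1812:Sat✓ 1816:Thu 1820:Tue 1824:Sun 1828:Fri …(7 more)… 1860:Wed 1864:Mon 1868:Sat✓ 1872:Thu 1876:Tue 1880:Sun 1884:Fri 1888:Wed 1892:Mon 1896:Sat✓ 1904:Mon 1908:Sat✓ 1912:Thu
Saturday: 1812, 1840, 1868, 1896, 1908 → 5.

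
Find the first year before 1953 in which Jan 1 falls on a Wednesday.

1947

Jan 1 advances by 2 weekdays after a leap year and by 1 after a common year.
1953: Jan 1 is Thursday.
1952: Tuesday (leap)
1951: Monday
1950: Sunday
1949: Saturday
1948: Thursday (leap)
1947: Wednesday
1947 begins on a Wednesday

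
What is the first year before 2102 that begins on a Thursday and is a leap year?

Jan 1 advances by 2 weekdays after a leap year and by 1 after a common year.
2102: Jan 1 is Sunday.
2101: Saturday
2100: Friday
2099: Thursday
2098: Wednesday
2097: Tuesday
2096: Sunday (leap)
2095: Saturday
2094: Friday
2093: Thursday
2092: Tuesday (leap)
2091: Monday
2090: Sunday
2089: Saturday
2088: Thursday (leap)
2088 begins on a Thursday and is a leap year.

2088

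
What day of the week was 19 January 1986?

Sunday

January 1, 1986 is a Wednesday.
January 19 is day 19 of the year, i.e. 18 days after Jan 1.
18 mod 7 = 4, so advance 4 weekdays from Wednesday: Sunday.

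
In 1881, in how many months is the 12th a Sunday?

1

Check the 12th of each month of 1881: Jan 12: Wed, Feb 12: Sat, Mar 12: Sat, Apr 12: Tue, May 12: Thu, Jun 12: Sun, Jul 12: Tue, Aug 12: Fri, Sep 12: Mon, Oct 12: Wed, Nov 12: Sat, Dec 12: Mon.
Sunday occurs in June — 1 month.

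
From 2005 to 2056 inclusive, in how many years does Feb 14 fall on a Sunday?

8

Track Feb 14's weekday year by year (advancing +1, or +2 across a Feb 29):
  2005: Mon  2006: Tue (+1)  2007: Wed (+1)  2008: Thu (+1)  2009: Sat (+2)
  2010: Sun (+1) ✓  2011: Mon (+1)  2012: Tue (+1)  2013: Thu (+2)  2014: Fri (+1)
  2015: Sat (+1)  2016: Sun (+1) ✓  2017: Tue (+2)  2018: Wed (+1)  … (24 more years) …
  2043: Sat (+1)  2044: Sun (+1) ✓  2045: Tue (+2)  2046: Wed (+1)  2047: Thu (+1)
  2048: Fri (+1)  2049: Sun (+2) ✓  2050: Mon (+1)  2051: Tue (+1)  2052: Wed (+1)
  2053: Fri (+2)  2054: Sat (+1)  2055: Sun (+1) ✓  2056: Mon (+1)
Sunday years: 2010, 2016, 2021, 2027, 2038, 2044, 2049, 2055 — 8 in total.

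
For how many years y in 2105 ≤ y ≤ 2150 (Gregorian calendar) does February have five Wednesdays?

2

February has 28 days (29 in leap years); it has five Wednesdays when Wednesday falls among the first (month-length − 28) days — i.e. when February 1 is Wednesday in a leap year (never in a common year).
February 1 by year: 2105:Sun 2106:Mon 2107:Tue 2108:Wed✓ 2109:Fri 2110:Sat 2111:Sun 2112:Mon 2113:Wed 2114:Thu 2115:Fri 2116:Sat 2117:Mon 2118:Tue 2119:Wed …(16 more)… 2136:Wed✓ 2137:Fri 2138:Sat 2139:Sun 2140:Mon 2141:Wed 2142:Thu 2143:Fri 2144:Sat 2145:Mon 2146:Tue 2147:Wed 2148:Thu 2149:Sat 2150:Sun
Years with five Wednesdays: 2108, 2136 → 2.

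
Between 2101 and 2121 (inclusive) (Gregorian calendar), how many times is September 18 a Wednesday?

3

Track September 18's weekday year by year (advancing +1, or +2 across a Feb 29):
  2101: Sun  2102: Mon (+1)  2103: Tue (+1)  2104: Thu (+2)  2105: Fri (+1)
  2106: Sat (+1)  2107: Sun (+1)  2108: Tue (+2)  2109: Wed (+1) ✓  2110: Thu (+1)
  2111: Fri (+1)  2112: Sun (+2)  2113: Mon (+1)  2114: Tue (+1)  2115: Wed (+1) ✓
  2116: Fri (+2)  2117: Sat (+1)  2118: Sun (+1)  2119: Mon (+1)  2120: Wed (+2) ✓
  2121: Thu (+1)
Wednesday years: 2109, 2115, 2120 — 3 in total.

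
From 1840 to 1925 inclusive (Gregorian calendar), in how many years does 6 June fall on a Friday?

Track 6 June's weekday year by year (advancing +1, or +2 across a Feb 29):
  1840: Sat  1841: Sun (+1)  1842: Mon (+1)  1843: Tue (+1)  1844: Thu (+2)
  1845: Fri (+1) ✓  1846: Sat (+1)  1847: Sun (+1)  1848: Tue (+2)  1849: Wed (+1)
  1850: Thu (+1)  1851: Fri (+1) ✓  1852: Sun (+2)  1853: Mon (+1)  … (58 more years) …
  1912: Thu (+2)  1913: Fri (+1) ✓  1914: Sat (+1)  1915: Sun (+1)  1916: Tue (+2)
  1917: Wed (+1)  1918: Thu (+1)  1919: Fri (+1) ✓  1920: Sun (+2)  1921: Mon (+1)
  1922: Tue (+1)  1923: Wed (+1)  1924: Fri (+2) ✓  1925: Sat (+1)
Friday years: 1845, 1851, 1856, 1862, 1873, 1879, 1884, 1890, 1902, 1913, 1919, 1924 — 12 in total.

12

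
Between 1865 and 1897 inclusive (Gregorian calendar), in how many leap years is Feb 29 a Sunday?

Leap years in 1865–1897: 8 of them.
Feb 29 weekday advances by 5 (mod 7) from one leap year to the next four years later (or differs when a century non-leap intervenes).
Leap-day weekdays: 1868:Sat 1872:Thu 1876:Tue 1880:Sun✓ 1884:Fri 1888:Wed 1892:Mon 1896:Sat
Sunday: 1880 → 1.

1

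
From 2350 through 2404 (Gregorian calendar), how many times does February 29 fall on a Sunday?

Leap years in 2350–2404: 14 of them.
Feb 29 weekday advances by 5 (mod 7) from one leap year to the next four years later (or differs when a century non-leap intervenes).
Leap-day weekdays: 2352:Fri 2356:Wed 2360:Mon 2364:Sat 2368:Thu 2372:Tue 2376:Sun✓ 2380:Fri 2384:Wed 2388:Mon 2392:Sat 2396:Thu 2400:Tue 2404:Sun✓
Sunday: 2376, 2404 → 2.

2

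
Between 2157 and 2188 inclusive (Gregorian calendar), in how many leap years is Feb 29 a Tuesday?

1

Leap years in 2157–2188: 8 of them.
Feb 29 weekday advances by 5 (mod 7) from one leap year to the next four years later (or differs when a century non-leap intervenes).
Leap-day weekdays: 2160:Fri 2164:Wed 2168:Mon 2172:Sat 2176:Thu 2180:Tue✓ 2184:Sun 2188:Fri
Tuesday: 2180 → 1.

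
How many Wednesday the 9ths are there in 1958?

2

Check the 9th of each month of 1958: Jan 9: Thu, Feb 9: Sun, Mar 9: Sun, Apr 9: Wed, May 9: Fri, Jun 9: Mon, Jul 9: Wed, Aug 9: Sat, Sep 9: Tue, Oct 9: Thu, Nov 9: Sun, Dec 9: Tue.
Wednesday occurs in April, July — 2 months.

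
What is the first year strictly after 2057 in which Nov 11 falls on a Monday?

From one year to the next, a fixed date's weekday advances by 1, or by 2 when a Feb 29 lies between the two dates.
2057: November 11 is Sunday.
2058: Monday (+1)
Nov 11 falls on a Monday in 2058.

2058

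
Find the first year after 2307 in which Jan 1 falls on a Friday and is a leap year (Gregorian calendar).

Jan 1 advances by 2 weekdays after a leap year and by 1 after a common year.
2307: Jan 1 is Tuesday.
2308: Wednesday (leap)
2309: Friday
2310: Saturday
2311: Sunday
2312: Monday (leap)
2313: Wednesday
2314: Thursday
2315: Friday
2316: Saturday (leap)
2317: Monday
2318: Tuesday
2319: Wednesday
2320: Thursday (leap)
2321: Saturday
2322: Sunday
2323: Monday
2324: Tuesday (leap)
2325: Thursday
2326: Friday
2327: Saturday
2328: Sunday (leap)
2329: Tuesday
2330: Wednesday
2331: Thursday
2332: Friday (leap)
2332 begins on a Friday and is a leap year.

2332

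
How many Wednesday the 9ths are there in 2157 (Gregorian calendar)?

Check the 9th of each month of 2157: Jan 9: Sun, Feb 9: Wed, Mar 9: Wed, Apr 9: Sat, May 9: Mon, Jun 9: Thu, Jul 9: Sat, Aug 9: Tue, Sep 9: Fri, Oct 9: Sun, Nov 9: Wed, Dec 9: Fri.
Wednesday occurs in February, March, November — 3 months.

3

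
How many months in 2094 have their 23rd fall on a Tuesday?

3

Check the 23rd of each month of 2094: Jan 23: Sat, Feb 23: Tue, Mar 23: Tue, Apr 23: Fri, May 23: Sun, Jun 23: Wed, Jul 23: Fri, Aug 23: Mon, Sep 23: Thu, Oct 23: Sat, Nov 23: Tue, Dec 23: Thu.
Tuesday occurs in February, March, November — 3 months.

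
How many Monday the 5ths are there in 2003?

1

Check the 5th of each month of 2003: Jan 5: Sun, Feb 5: Wed, Mar 5: Wed, Apr 5: Sat, May 5: Mon, Jun 5: Thu, Jul 5: Sat, Aug 5: Tue, Sep 5: Fri, Oct 5: Sun, Nov 5: Wed, Dec 5: Fri.
Monday occurs in May — 1 month.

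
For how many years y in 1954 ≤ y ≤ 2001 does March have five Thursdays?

March has 31 days; it has five Thursdays when Thursday falls among the first (month-length − 28) days — i.e. when March 1 is one of Thursday/Wednesday/Tuesday.
March 1 by year: 1954:Mon 1955:Tue✓ 1956:Thu✓ 1957:Fri 1958:Sat 1959:Sun 1960:Tue✓ 1961:Wed✓ 1962:Thu✓ 1963:Fri 1964:Sun 1965:Mon 1966:Tue✓ 1967:Wed✓ 1968:Fri …(18 more)… 1987:Sun 1988:Tue✓ 1989:Wed✓ 1990:Thu✓ 1991:Fri 1992:Sun 1993:Mon 1994:Tue✓ 1995:Wed✓ 1996:Fri 1997:Sat 1998:Sun 1999:Mon 2000:Wed✓ 2001:Thu✓
Years with five Thursdays: 1955, 1956, 1960, 1961, 1962, 1966, 1967, 1972, 1973, 1977, 1978, 1979, 1983, 1984, 1988, 1989, 1990, 1994, 1995, 2000, 2001 → 21.

21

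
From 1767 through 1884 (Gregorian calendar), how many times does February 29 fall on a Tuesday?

Leap years in 1767–1884: 29 of them.
Feb 29 weekday advances by 5 (mod 7) from one leap year to the next four years later (or differs when a century non-leap intervenes).
Leap-day weekdays: 1768:Mon 1772:Sat 1776:Thu 1780:Tue✓ 1784:Sun 1788:Fri 1792:Wed 1796:Mon 1804:Wed 1808:Mon 1812:Sat 1816:Thu 1820:Tue✓ …(3 more)… 1836:Mon 1840:Sat 1844:Thu 1848:Tue✓ 1852:Sun 1856:Fri 1860:Wed 1864:Mon 1868:Sat 1872:Thu 1876:Tue✓ 1880:Sun 1884:Fri
Tuesday: 1780, 1820, 1848, 1876 → 4.

4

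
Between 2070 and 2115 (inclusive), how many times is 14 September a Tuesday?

Track 14 September's weekday year by year (advancing +1, or +2 across a Feb 29):
  2070: Sun  2071: Mon (+1)  2072: Wed (+2)  2073: Thu (+1)  2074: Fri (+1)
  2075: Sat (+1)  2076: Mon (+2)  2077: Tue (+1) ✓  2078: Wed (+1)  2079: Thu (+1)
  2080: Sat (+2)  2081: Sun (+1)  2082: Mon (+1)  2083: Tue (+1) ✓  … (18 more years) …
  2102: Thu (+1)  2103: Fri (+1)  2104: Sun (+2)  2105: Mon (+1)  2106: Tue (+1) ✓
  2107: Wed (+1)  2108: Fri (+2)  2109: Sat (+1)  2110: Sun (+1)  2111: Mon (+1)
  2112: Wed (+2)  2113: Thu (+1)  2114: Fri (+1)  2115: Sat (+1)
Tuesday years: 2077, 2083, 2088, 2094, 2100, 2106 — 6 in total.

6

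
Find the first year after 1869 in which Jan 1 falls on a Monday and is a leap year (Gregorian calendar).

1872

Jan 1 advances by 2 weekdays after a leap year and by 1 after a common year.
1869: Jan 1 is Friday.
1870: Saturday
1871: Sunday
1872: Monday (leap)
1872 begins on a Monday and is a leap year.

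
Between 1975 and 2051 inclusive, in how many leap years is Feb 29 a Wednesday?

3

Leap years in 1975–2051: 19 of them.
Feb 29 weekday advances by 5 (mod 7) from one leap year to the next four years later (or differs when a century non-leap intervenes).
Leap-day weekdays: 1976:Sun 1980:Fri 1984:Wed✓ 1988:Mon 1992:Sat 1996:Thu 2000:Tue 2004:Sun 2008:Fri 2012:Wed✓ 2016:Mon 2020:Sat 2024:Thu 2028:Tue 2032:Sun 2036:Fri 2040:Wed✓ 2044:Mon 2048:Sat
Wednesday: 1984, 2012, 2040 → 3.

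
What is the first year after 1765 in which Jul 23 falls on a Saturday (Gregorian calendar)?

From one year to the next, a fixed date's weekday advances by 1, or by 2 when a Feb 29 lies between the two dates.
1765: July 23 is Tuesday.
1766: Wednesday (+1)
1767: Thursday (+1)
1768: Saturday (+2)
Jul 23 falls on a Saturday in 1768.

1768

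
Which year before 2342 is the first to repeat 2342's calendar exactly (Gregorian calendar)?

2331

Two years share a calendar iff Jan 1 falls on the same weekday and both are leap or both are common. 2342: Jan 1 is Thursday, common year.
2341: Jan 1 Wednesday, common
2340: Jan 1 Monday, leap
2339: Jan 1 Sunday, common
2338: Jan 1 Saturday, common
2337: Jan 1 Friday, common
2336: Jan 1 Wednesday, leap
2335: Jan 1 Tuesday, common
2334: Jan 1 Monday, common
2333: Jan 1 Sunday, common
2332: Jan 1 Friday, leap
2331: Jan 1 Thursday, common
2331 matches on both conditions.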